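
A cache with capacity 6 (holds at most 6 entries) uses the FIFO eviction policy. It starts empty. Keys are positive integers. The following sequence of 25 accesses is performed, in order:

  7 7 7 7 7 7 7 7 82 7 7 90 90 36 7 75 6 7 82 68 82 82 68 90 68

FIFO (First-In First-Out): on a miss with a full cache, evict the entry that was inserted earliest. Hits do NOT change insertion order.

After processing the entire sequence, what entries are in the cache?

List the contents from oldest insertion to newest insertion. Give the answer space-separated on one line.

Answer: 82 90 36 75 6 68

Derivation:
FIFO simulation (capacity=6):
  1. access 7: MISS. Cache (old->new): [7]
  2. access 7: HIT. Cache (old->new): [7]
  3. access 7: HIT. Cache (old->new): [7]
  4. access 7: HIT. Cache (old->new): [7]
  5. access 7: HIT. Cache (old->new): [7]
  6. access 7: HIT. Cache (old->new): [7]
  7. access 7: HIT. Cache (old->new): [7]
  8. access 7: HIT. Cache (old->new): [7]
  9. access 82: MISS. Cache (old->new): [7 82]
  10. access 7: HIT. Cache (old->new): [7 82]
  11. access 7: HIT. Cache (old->new): [7 82]
  12. access 90: MISS. Cache (old->new): [7 82 90]
  13. access 90: HIT. Cache (old->new): [7 82 90]
  14. access 36: MISS. Cache (old->new): [7 82 90 36]
  15. access 7: HIT. Cache (old->new): [7 82 90 36]
  16. access 75: MISS. Cache (old->new): [7 82 90 36 75]
  17. access 6: MISS. Cache (old->new): [7 82 90 36 75 6]
  18. access 7: HIT. Cache (old->new): [7 82 90 36 75 6]
  19. access 82: HIT. Cache (old->new): [7 82 90 36 75 6]
  20. access 68: MISS, evict 7. Cache (old->new): [82 90 36 75 6 68]
  21. access 82: HIT. Cache (old->new): [82 90 36 75 6 68]
  22. access 82: HIT. Cache (old->new): [82 90 36 75 6 68]
  23. access 68: HIT. Cache (old->new): [82 90 36 75 6 68]
  24. access 90: HIT. Cache (old->new): [82 90 36 75 6 68]
  25. access 68: HIT. Cache (old->new): [82 90 36 75 6 68]
Total: 18 hits, 7 misses, 1 evictions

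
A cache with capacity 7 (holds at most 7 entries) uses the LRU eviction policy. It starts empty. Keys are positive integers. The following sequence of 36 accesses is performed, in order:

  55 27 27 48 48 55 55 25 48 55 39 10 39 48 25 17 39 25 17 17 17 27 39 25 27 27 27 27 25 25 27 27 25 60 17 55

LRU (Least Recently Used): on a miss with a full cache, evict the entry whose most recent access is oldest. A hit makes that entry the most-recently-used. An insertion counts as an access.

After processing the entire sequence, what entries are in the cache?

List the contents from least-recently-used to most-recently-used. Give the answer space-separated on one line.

Answer: 48 39 27 25 60 17 55

Derivation:
LRU simulation (capacity=7):
  1. access 55: MISS. Cache (LRU->MRU): [55]
  2. access 27: MISS. Cache (LRU->MRU): [55 27]
  3. access 27: HIT. Cache (LRU->MRU): [55 27]
  4. access 48: MISS. Cache (LRU->MRU): [55 27 48]
  5. access 48: HIT. Cache (LRU->MRU): [55 27 48]
  6. access 55: HIT. Cache (LRU->MRU): [27 48 55]
  7. access 55: HIT. Cache (LRU->MRU): [27 48 55]
  8. access 25: MISS. Cache (LRU->MRU): [27 48 55 25]
  9. access 48: HIT. Cache (LRU->MRU): [27 55 25 48]
  10. access 55: HIT. Cache (LRU->MRU): [27 25 48 55]
  11. access 39: MISS. Cache (LRU->MRU): [27 25 48 55 39]
  12. access 10: MISS. Cache (LRU->MRU): [27 25 48 55 39 10]
  13. access 39: HIT. Cache (LRU->MRU): [27 25 48 55 10 39]
  14. access 48: HIT. Cache (LRU->MRU): [27 25 55 10 39 48]
  15. access 25: HIT. Cache (LRU->MRU): [27 55 10 39 48 25]
  16. access 17: MISS. Cache (LRU->MRU): [27 55 10 39 48 25 17]
  17. access 39: HIT. Cache (LRU->MRU): [27 55 10 48 25 17 39]
  18. access 25: HIT. Cache (LRU->MRU): [27 55 10 48 17 39 25]
  19. access 17: HIT. Cache (LRU->MRU): [27 55 10 48 39 25 17]
  20. access 17: HIT. Cache (LRU->MRU): [27 55 10 48 39 25 17]
  21. access 17: HIT. Cache (LRU->MRU): [27 55 10 48 39 25 17]
  22. access 27: HIT. Cache (LRU->MRU): [55 10 48 39 25 17 27]
  23. access 39: HIT. Cache (LRU->MRU): [55 10 48 25 17 27 39]
  24. access 25: HIT. Cache (LRU->MRU): [55 10 48 17 27 39 25]
  25. access 27: HIT. Cache (LRU->MRU): [55 10 48 17 39 25 27]
  26. access 27: HIT. Cache (LRU->MRU): [55 10 48 17 39 25 27]
  27. access 27: HIT. Cache (LRU->MRU): [55 10 48 17 39 25 27]
  28. access 27: HIT. Cache (LRU->MRU): [55 10 48 17 39 25 27]
  29. access 25: HIT. Cache (LRU->MRU): [55 10 48 17 39 27 25]
  30. access 25: HIT. Cache (LRU->MRU): [55 10 48 17 39 27 25]
  31. access 27: HIT. Cache (LRU->MRU): [55 10 48 17 39 25 27]
  32. access 27: HIT. Cache (LRU->MRU): [55 10 48 17 39 25 27]
  33. access 25: HIT. Cache (LRU->MRU): [55 10 48 17 39 27 25]
  34. access 60: MISS, evict 55. Cache (LRU->MRU): [10 48 17 39 27 25 60]
  35. access 17: HIT. Cache (LRU->MRU): [10 48 39 27 25 60 17]
  36. access 55: MISS, evict 10. Cache (LRU->MRU): [48 39 27 25 60 17 55]
Total: 27 hits, 9 misses, 2 evictions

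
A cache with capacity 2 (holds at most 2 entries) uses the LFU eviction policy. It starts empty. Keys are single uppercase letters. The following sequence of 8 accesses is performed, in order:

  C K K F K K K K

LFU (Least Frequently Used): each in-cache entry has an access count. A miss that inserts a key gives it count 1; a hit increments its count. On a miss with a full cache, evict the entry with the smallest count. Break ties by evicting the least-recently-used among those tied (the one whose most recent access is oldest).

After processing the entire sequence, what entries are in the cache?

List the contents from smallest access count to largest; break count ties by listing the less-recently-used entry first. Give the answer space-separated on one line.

LFU simulation (capacity=2):
  1. access C: MISS. Cache: [C(c=1)]
  2. access K: MISS. Cache: [C(c=1) K(c=1)]
  3. access K: HIT, count now 2. Cache: [C(c=1) K(c=2)]
  4. access F: MISS, evict C(c=1). Cache: [F(c=1) K(c=2)]
  5. access K: HIT, count now 3. Cache: [F(c=1) K(c=3)]
  6. access K: HIT, count now 4. Cache: [F(c=1) K(c=4)]
  7. access K: HIT, count now 5. Cache: [F(c=1) K(c=5)]
  8. access K: HIT, count now 6. Cache: [F(c=1) K(c=6)]
Total: 5 hits, 3 misses, 1 evictions

Answer: F K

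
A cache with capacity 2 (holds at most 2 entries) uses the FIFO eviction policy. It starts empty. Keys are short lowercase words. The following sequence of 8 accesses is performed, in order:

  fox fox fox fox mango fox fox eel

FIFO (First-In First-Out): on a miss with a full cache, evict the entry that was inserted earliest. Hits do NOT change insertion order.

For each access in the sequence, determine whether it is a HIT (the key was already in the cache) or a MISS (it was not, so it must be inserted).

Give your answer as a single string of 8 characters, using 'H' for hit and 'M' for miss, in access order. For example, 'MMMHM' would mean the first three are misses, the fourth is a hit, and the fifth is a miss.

Answer: MHHHMHHM

Derivation:
FIFO simulation (capacity=2):
  1. access fox: MISS. Cache (old->new): [fox]
  2. access fox: HIT. Cache (old->new): [fox]
  3. access fox: HIT. Cache (old->new): [fox]
  4. access fox: HIT. Cache (old->new): [fox]
  5. access mango: MISS. Cache (old->new): [fox mango]
  6. access fox: HIT. Cache (old->new): [fox mango]
  7. access fox: HIT. Cache (old->new): [fox mango]
  8. access eel: MISS, evict fox. Cache (old->new): [mango eel]
Total: 5 hits, 3 misses, 1 evictions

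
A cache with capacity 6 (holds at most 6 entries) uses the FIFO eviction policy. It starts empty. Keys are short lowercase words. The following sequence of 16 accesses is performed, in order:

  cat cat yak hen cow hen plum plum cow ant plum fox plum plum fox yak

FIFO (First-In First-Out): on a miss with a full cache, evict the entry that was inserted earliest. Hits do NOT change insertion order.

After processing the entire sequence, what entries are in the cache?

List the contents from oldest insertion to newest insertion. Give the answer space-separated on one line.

Answer: yak hen cow plum ant fox

Derivation:
FIFO simulation (capacity=6):
  1. access cat: MISS. Cache (old->new): [cat]
  2. access cat: HIT. Cache (old->new): [cat]
  3. access yak: MISS. Cache (old->new): [cat yak]
  4. access hen: MISS. Cache (old->new): [cat yak hen]
  5. access cow: MISS. Cache (old->new): [cat yak hen cow]
  6. access hen: HIT. Cache (old->new): [cat yak hen cow]
  7. access plum: MISS. Cache (old->new): [cat yak hen cow plum]
  8. access plum: HIT. Cache (old->new): [cat yak hen cow plum]
  9. access cow: HIT. Cache (old->new): [cat yak hen cow plum]
  10. access ant: MISS. Cache (old->new): [cat yak hen cow plum ant]
  11. access plum: HIT. Cache (old->new): [cat yak hen cow plum ant]
  12. access fox: MISS, evict cat. Cache (old->new): [yak hen cow plum ant fox]
  13. access plum: HIT. Cache (old->new): [yak hen cow plum ant fox]
  14. access plum: HIT. Cache (old->new): [yak hen cow plum ant fox]
  15. access fox: HIT. Cache (old->new): [yak hen cow plum ant fox]
  16. access yak: HIT. Cache (old->new): [yak hen cow plum ant fox]
Total: 9 hits, 7 misses, 1 evictions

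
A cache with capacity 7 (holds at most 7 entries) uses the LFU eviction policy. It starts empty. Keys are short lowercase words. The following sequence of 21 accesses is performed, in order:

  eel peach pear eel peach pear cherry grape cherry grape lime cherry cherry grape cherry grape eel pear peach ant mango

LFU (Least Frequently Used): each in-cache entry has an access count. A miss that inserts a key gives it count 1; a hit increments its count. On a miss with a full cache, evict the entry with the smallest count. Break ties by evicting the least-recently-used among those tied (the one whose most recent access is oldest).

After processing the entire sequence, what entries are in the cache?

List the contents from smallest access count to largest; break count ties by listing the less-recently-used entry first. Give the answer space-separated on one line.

Answer: ant mango eel pear peach grape cherry

Derivation:
LFU simulation (capacity=7):
  1. access eel: MISS. Cache: [eel(c=1)]
  2. access peach: MISS. Cache: [eel(c=1) peach(c=1)]
  3. access pear: MISS. Cache: [eel(c=1) peach(c=1) pear(c=1)]
  4. access eel: HIT, count now 2. Cache: [peach(c=1) pear(c=1) eel(c=2)]
  5. access peach: HIT, count now 2. Cache: [pear(c=1) eel(c=2) peach(c=2)]
  6. access pear: HIT, count now 2. Cache: [eel(c=2) peach(c=2) pear(c=2)]
  7. access cherry: MISS. Cache: [cherry(c=1) eel(c=2) peach(c=2) pear(c=2)]
  8. access grape: MISS. Cache: [cherry(c=1) grape(c=1) eel(c=2) peach(c=2) pear(c=2)]
  9. access cherry: HIT, count now 2. Cache: [grape(c=1) eel(c=2) peach(c=2) pear(c=2) cherry(c=2)]
  10. access grape: HIT, count now 2. Cache: [eel(c=2) peach(c=2) pear(c=2) cherry(c=2) grape(c=2)]
  11. access lime: MISS. Cache: [lime(c=1) eel(c=2) peach(c=2) pear(c=2) cherry(c=2) grape(c=2)]
  12. access cherry: HIT, count now 3. Cache: [lime(c=1) eel(c=2) peach(c=2) pear(c=2) grape(c=2) cherry(c=3)]
  13. access cherry: HIT, count now 4. Cache: [lime(c=1) eel(c=2) peach(c=2) pear(c=2) grape(c=2) cherry(c=4)]
  14. access grape: HIT, count now 3. Cache: [lime(c=1) eel(c=2) peach(c=2) pear(c=2) grape(c=3) cherry(c=4)]
  15. access cherry: HIT, count now 5. Cache: [lime(c=1) eel(c=2) peach(c=2) pear(c=2) grape(c=3) cherry(c=5)]
  16. access grape: HIT, count now 4. Cache: [lime(c=1) eel(c=2) peach(c=2) pear(c=2) grape(c=4) cherry(c=5)]
  17. access eel: HIT, count now 3. Cache: [lime(c=1) peach(c=2) pear(c=2) eel(c=3) grape(c=4) cherry(c=5)]
  18. access pear: HIT, count now 3. Cache: [lime(c=1) peach(c=2) eel(c=3) pear(c=3) grape(c=4) cherry(c=5)]
  19. access peach: HIT, count now 3. Cache: [lime(c=1) eel(c=3) pear(c=3) peach(c=3) grape(c=4) cherry(c=5)]
  20. access ant: MISS. Cache: [lime(c=1) ant(c=1) eel(c=3) pear(c=3) peach(c=3) grape(c=4) cherry(c=5)]
  21. access mango: MISS, evict lime(c=1). Cache: [ant(c=1) mango(c=1) eel(c=3) pear(c=3) peach(c=3) grape(c=4) cherry(c=5)]
Total: 13 hits, 8 misses, 1 evictions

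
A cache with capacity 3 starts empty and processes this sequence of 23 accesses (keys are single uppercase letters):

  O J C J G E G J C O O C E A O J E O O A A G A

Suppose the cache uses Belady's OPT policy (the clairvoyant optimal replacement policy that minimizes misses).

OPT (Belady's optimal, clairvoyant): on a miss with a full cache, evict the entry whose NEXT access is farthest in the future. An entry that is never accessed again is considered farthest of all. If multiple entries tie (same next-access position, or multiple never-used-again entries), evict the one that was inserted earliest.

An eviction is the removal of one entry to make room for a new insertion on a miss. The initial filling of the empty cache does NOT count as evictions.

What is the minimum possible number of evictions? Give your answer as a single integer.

OPT (Belady) simulation (capacity=3):
  1. access O: MISS. Cache: [O]
  2. access J: MISS. Cache: [O J]
  3. access C: MISS. Cache: [O J C]
  4. access J: HIT. Next use of J: step 8. Cache: [O J C]
  5. access G: MISS, evict O (next use: step 10). Cache: [J C G]
  6. access E: MISS, evict C (next use: step 9). Cache: [J G E]
  7. access G: HIT. Next use of G: step 22. Cache: [J G E]
  8. access J: HIT. Next use of J: step 16. Cache: [J G E]
  9. access C: MISS, evict G (next use: step 22). Cache: [J E C]
  10. access O: MISS, evict J (next use: step 16). Cache: [E C O]
  11. access O: HIT. Next use of O: step 15. Cache: [E C O]
  12. access C: HIT. Next use of C: never. Cache: [E C O]
  13. access E: HIT. Next use of E: step 17. Cache: [E C O]
  14. access A: MISS, evict C (next use: never). Cache: [E O A]
  15. access O: HIT. Next use of O: step 18. Cache: [E O A]
  16. access J: MISS, evict A (next use: step 20). Cache: [E O J]
  17. access E: HIT. Next use of E: never. Cache: [E O J]
  18. access O: HIT. Next use of O: step 19. Cache: [E O J]
  19. access O: HIT. Next use of O: never. Cache: [E O J]
  20. access A: MISS, evict E (next use: never). Cache: [O J A]
  21. access A: HIT. Next use of A: step 23. Cache: [O J A]
  22. access G: MISS, evict O (next use: never). Cache: [J A G]
  23. access A: HIT. Next use of A: never. Cache: [J A G]
Total: 12 hits, 11 misses, 8 evictions

Answer: 8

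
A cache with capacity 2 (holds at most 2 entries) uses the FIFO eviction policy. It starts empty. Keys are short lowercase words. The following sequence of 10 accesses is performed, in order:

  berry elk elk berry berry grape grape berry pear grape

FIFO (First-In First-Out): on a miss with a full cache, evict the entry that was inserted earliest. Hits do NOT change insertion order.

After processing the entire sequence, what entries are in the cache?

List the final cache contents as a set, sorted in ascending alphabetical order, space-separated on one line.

FIFO simulation (capacity=2):
  1. access berry: MISS. Cache (old->new): [berry]
  2. access elk: MISS. Cache (old->new): [berry elk]
  3. access elk: HIT. Cache (old->new): [berry elk]
  4. access berry: HIT. Cache (old->new): [berry elk]
  5. access berry: HIT. Cache (old->new): [berry elk]
  6. access grape: MISS, evict berry. Cache (old->new): [elk grape]
  7. access grape: HIT. Cache (old->new): [elk grape]
  8. access berry: MISS, evict elk. Cache (old->new): [grape berry]
  9. access pear: MISS, evict grape. Cache (old->new): [berry pear]
  10. access grape: MISS, evict berry. Cache (old->new): [pear grape]
Total: 4 hits, 6 misses, 4 evictions

Answer: grape pear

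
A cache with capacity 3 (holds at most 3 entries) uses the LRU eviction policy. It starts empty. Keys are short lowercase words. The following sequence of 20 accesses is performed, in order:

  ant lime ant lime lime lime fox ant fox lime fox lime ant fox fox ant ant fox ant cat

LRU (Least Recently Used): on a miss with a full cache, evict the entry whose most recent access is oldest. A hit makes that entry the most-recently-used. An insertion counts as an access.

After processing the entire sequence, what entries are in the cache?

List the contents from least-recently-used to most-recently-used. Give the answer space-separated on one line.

Answer: fox ant cat

Derivation:
LRU simulation (capacity=3):
  1. access ant: MISS. Cache (LRU->MRU): [ant]
  2. access lime: MISS. Cache (LRU->MRU): [ant lime]
  3. access ant: HIT. Cache (LRU->MRU): [lime ant]
  4. access lime: HIT. Cache (LRU->MRU): [ant lime]
  5. access lime: HIT. Cache (LRU->MRU): [ant lime]
  6. access lime: HIT. Cache (LRU->MRU): [ant lime]
  7. access fox: MISS. Cache (LRU->MRU): [ant lime fox]
  8. access ant: HIT. Cache (LRU->MRU): [lime fox ant]
  9. access fox: HIT. Cache (LRU->MRU): [lime ant fox]
  10. access lime: HIT. Cache (LRU->MRU): [ant fox lime]
  11. access fox: HIT. Cache (LRU->MRU): [ant lime fox]
  12. access lime: HIT. Cache (LRU->MRU): [ant fox lime]
  13. access ant: HIT. Cache (LRU->MRU): [fox lime ant]
  14. access fox: HIT. Cache (LRU->MRU): [lime ant fox]
  15. access fox: HIT. Cache (LRU->MRU): [lime ant fox]
  16. access ant: HIT. Cache (LRU->MRU): [lime fox ant]
  17. access ant: HIT. Cache (LRU->MRU): [lime fox ant]
  18. access fox: HIT. Cache (LRU->MRU): [lime ant fox]
  19. access ant: HIT. Cache (LRU->MRU): [lime fox ant]
  20. access cat: MISS, evict lime. Cache (LRU->MRU): [fox ant cat]
Total: 16 hits, 4 misses, 1 evictions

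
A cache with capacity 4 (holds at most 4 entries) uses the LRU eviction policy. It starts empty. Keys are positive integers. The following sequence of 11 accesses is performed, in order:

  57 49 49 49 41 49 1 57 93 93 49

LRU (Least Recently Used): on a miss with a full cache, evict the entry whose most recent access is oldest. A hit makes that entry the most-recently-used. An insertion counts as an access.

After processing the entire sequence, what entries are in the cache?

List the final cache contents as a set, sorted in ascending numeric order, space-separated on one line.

LRU simulation (capacity=4):
  1. access 57: MISS. Cache (LRU->MRU): [57]
  2. access 49: MISS. Cache (LRU->MRU): [57 49]
  3. access 49: HIT. Cache (LRU->MRU): [57 49]
  4. access 49: HIT. Cache (LRU->MRU): [57 49]
  5. access 41: MISS. Cache (LRU->MRU): [57 49 41]
  6. access 49: HIT. Cache (LRU->MRU): [57 41 49]
  7. access 1: MISS. Cache (LRU->MRU): [57 41 49 1]
  8. access 57: HIT. Cache (LRU->MRU): [41 49 1 57]
  9. access 93: MISS, evict 41. Cache (LRU->MRU): [49 1 57 93]
  10. access 93: HIT. Cache (LRU->MRU): [49 1 57 93]
  11. access 49: HIT. Cache (LRU->MRU): [1 57 93 49]
Total: 6 hits, 5 misses, 1 evictions

Answer: 1 49 57 93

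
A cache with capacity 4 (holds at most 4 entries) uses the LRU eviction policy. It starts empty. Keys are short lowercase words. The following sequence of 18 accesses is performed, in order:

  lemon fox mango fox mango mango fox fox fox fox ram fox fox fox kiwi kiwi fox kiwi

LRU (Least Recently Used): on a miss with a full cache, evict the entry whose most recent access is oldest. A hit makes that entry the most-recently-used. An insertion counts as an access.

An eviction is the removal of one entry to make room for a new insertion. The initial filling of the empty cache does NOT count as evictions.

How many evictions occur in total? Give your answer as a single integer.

LRU simulation (capacity=4):
  1. access lemon: MISS. Cache (LRU->MRU): [lemon]
  2. access fox: MISS. Cache (LRU->MRU): [lemon fox]
  3. access mango: MISS. Cache (LRU->MRU): [lemon fox mango]
  4. access fox: HIT. Cache (LRU->MRU): [lemon mango fox]
  5. access mango: HIT. Cache (LRU->MRU): [lemon fox mango]
  6. access mango: HIT. Cache (LRU->MRU): [lemon fox mango]
  7. access fox: HIT. Cache (LRU->MRU): [lemon mango fox]
  8. access fox: HIT. Cache (LRU->MRU): [lemon mango fox]
  9. access fox: HIT. Cache (LRU->MRU): [lemon mango fox]
  10. access fox: HIT. Cache (LRU->MRU): [lemon mango fox]
  11. access ram: MISS. Cache (LRU->MRU): [lemon mango fox ram]
  12. access fox: HIT. Cache (LRU->MRU): [lemon mango ram fox]
  13. access fox: HIT. Cache (LRU->MRU): [lemon mango ram fox]
  14. access fox: HIT. Cache (LRU->MRU): [lemon mango ram fox]
  15. access kiwi: MISS, evict lemon. Cache (LRU->MRU): [mango ram fox kiwi]
  16. access kiwi: HIT. Cache (LRU->MRU): [mango ram fox kiwi]
  17. access fox: HIT. Cache (LRU->MRU): [mango ram kiwi fox]
  18. access kiwi: HIT. Cache (LRU->MRU): [mango ram fox kiwi]
Total: 13 hits, 5 misses, 1 evictions

Answer: 1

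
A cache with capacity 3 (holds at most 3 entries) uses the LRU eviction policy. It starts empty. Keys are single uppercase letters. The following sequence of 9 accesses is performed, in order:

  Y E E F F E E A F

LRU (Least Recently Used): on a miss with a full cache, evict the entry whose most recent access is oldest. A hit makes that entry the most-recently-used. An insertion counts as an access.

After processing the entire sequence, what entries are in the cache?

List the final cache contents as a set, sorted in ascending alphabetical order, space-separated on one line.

LRU simulation (capacity=3):
  1. access Y: MISS. Cache (LRU->MRU): [Y]
  2. access E: MISS. Cache (LRU->MRU): [Y E]
  3. access E: HIT. Cache (LRU->MRU): [Y E]
  4. access F: MISS. Cache (LRU->MRU): [Y E F]
  5. access F: HIT. Cache (LRU->MRU): [Y E F]
  6. access E: HIT. Cache (LRU->MRU): [Y F E]
  7. access E: HIT. Cache (LRU->MRU): [Y F E]
  8. access A: MISS, evict Y. Cache (LRU->MRU): [F E A]
  9. access F: HIT. Cache (LRU->MRU): [E A F]
Total: 5 hits, 4 misses, 1 evictions

Answer: A E F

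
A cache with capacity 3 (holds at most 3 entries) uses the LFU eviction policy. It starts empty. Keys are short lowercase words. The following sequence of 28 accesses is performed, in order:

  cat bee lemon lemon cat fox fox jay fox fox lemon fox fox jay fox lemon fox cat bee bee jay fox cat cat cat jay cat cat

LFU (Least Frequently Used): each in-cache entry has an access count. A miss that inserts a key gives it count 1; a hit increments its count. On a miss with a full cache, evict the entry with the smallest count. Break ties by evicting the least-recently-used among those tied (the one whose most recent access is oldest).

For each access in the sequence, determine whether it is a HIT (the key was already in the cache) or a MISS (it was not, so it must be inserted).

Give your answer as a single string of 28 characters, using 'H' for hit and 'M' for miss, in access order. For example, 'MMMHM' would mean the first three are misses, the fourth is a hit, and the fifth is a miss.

Answer: MMMHHMHMHHMHHMHMHHMHMHHHHHHH

Derivation:
LFU simulation (capacity=3):
  1. access cat: MISS. Cache: [cat(c=1)]
  2. access bee: MISS. Cache: [cat(c=1) bee(c=1)]
  3. access lemon: MISS. Cache: [cat(c=1) bee(c=1) lemon(c=1)]
  4. access lemon: HIT, count now 2. Cache: [cat(c=1) bee(c=1) lemon(c=2)]
  5. access cat: HIT, count now 2. Cache: [bee(c=1) lemon(c=2) cat(c=2)]
  6. access fox: MISS, evict bee(c=1). Cache: [fox(c=1) lemon(c=2) cat(c=2)]
  7. access fox: HIT, count now 2. Cache: [lemon(c=2) cat(c=2) fox(c=2)]
  8. access jay: MISS, evict lemon(c=2). Cache: [jay(c=1) cat(c=2) fox(c=2)]
  9. access fox: HIT, count now 3. Cache: [jay(c=1) cat(c=2) fox(c=3)]
  10. access fox: HIT, count now 4. Cache: [jay(c=1) cat(c=2) fox(c=4)]
  11. access lemon: MISS, evict jay(c=1). Cache: [lemon(c=1) cat(c=2) fox(c=4)]
  12. access fox: HIT, count now 5. Cache: [lemon(c=1) cat(c=2) fox(c=5)]
  13. access fox: HIT, count now 6. Cache: [lemon(c=1) cat(c=2) fox(c=6)]
  14. access jay: MISS, evict lemon(c=1). Cache: [jay(c=1) cat(c=2) fox(c=6)]
  15. access fox: HIT, count now 7. Cache: [jay(c=1) cat(c=2) fox(c=7)]
  16. access lemon: MISS, evict jay(c=1). Cache: [lemon(c=1) cat(c=2) fox(c=7)]
  17. access fox: HIT, count now 8. Cache: [lemon(c=1) cat(c=2) fox(c=8)]
  18. access cat: HIT, count now 3. Cache: [lemon(c=1) cat(c=3) fox(c=8)]
  19. access bee: MISS, evict lemon(c=1). Cache: [bee(c=1) cat(c=3) fox(c=8)]
  20. access bee: HIT, count now 2. Cache: [bee(c=2) cat(c=3) fox(c=8)]
  21. access jay: MISS, evict bee(c=2). Cache: [jay(c=1) cat(c=3) fox(c=8)]
  22. access fox: HIT, count now 9. Cache: [jay(c=1) cat(c=3) fox(c=9)]
  23. access cat: HIT, count now 4. Cache: [jay(c=1) cat(c=4) fox(c=9)]
  24. access cat: HIT, count now 5. Cache: [jay(c=1) cat(c=5) fox(c=9)]
  25. access cat: HIT, count now 6. Cache: [jay(c=1) cat(c=6) fox(c=9)]
  26. access jay: HIT, count now 2. Cache: [jay(c=2) cat(c=6) fox(c=9)]
  27. access cat: HIT, count now 7. Cache: [jay(c=2) cat(c=7) fox(c=9)]
  28. access cat: HIT, count now 8. Cache: [jay(c=2) cat(c=8) fox(c=9)]
Total: 18 hits, 10 misses, 7 evictions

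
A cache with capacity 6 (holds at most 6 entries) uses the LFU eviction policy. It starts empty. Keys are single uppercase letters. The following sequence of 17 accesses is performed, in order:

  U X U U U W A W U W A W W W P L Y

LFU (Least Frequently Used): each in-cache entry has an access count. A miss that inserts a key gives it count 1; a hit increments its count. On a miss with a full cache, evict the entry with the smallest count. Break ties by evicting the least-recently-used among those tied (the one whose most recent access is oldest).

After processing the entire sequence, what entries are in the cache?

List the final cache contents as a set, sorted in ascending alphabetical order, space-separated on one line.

LFU simulation (capacity=6):
  1. access U: MISS. Cache: [U(c=1)]
  2. access X: MISS. Cache: [U(c=1) X(c=1)]
  3. access U: HIT, count now 2. Cache: [X(c=1) U(c=2)]
  4. access U: HIT, count now 3. Cache: [X(c=1) U(c=3)]
  5. access U: HIT, count now 4. Cache: [X(c=1) U(c=4)]
  6. access W: MISS. Cache: [X(c=1) W(c=1) U(c=4)]
  7. access A: MISS. Cache: [X(c=1) W(c=1) A(c=1) U(c=4)]
  8. access W: HIT, count now 2. Cache: [X(c=1) A(c=1) W(c=2) U(c=4)]
  9. access U: HIT, count now 5. Cache: [X(c=1) A(c=1) W(c=2) U(c=5)]
  10. access W: HIT, count now 3. Cache: [X(c=1) A(c=1) W(c=3) U(c=5)]
  11. access A: HIT, count now 2. Cache: [X(c=1) A(c=2) W(c=3) U(c=5)]
  12. access W: HIT, count now 4. Cache: [X(c=1) A(c=2) W(c=4) U(c=5)]
  13. access W: HIT, count now 5. Cache: [X(c=1) A(c=2) U(c=5) W(c=5)]
  14. access W: HIT, count now 6. Cache: [X(c=1) A(c=2) U(c=5) W(c=6)]
  15. access P: MISS. Cache: [X(c=1) P(c=1) A(c=2) U(c=5) W(c=6)]
  16. access L: MISS. Cache: [X(c=1) P(c=1) L(c=1) A(c=2) U(c=5) W(c=6)]
  17. access Y: MISS, evict X(c=1). Cache: [P(c=1) L(c=1) Y(c=1) A(c=2) U(c=5) W(c=6)]
Total: 10 hits, 7 misses, 1 evictions

Answer: A L P U W Y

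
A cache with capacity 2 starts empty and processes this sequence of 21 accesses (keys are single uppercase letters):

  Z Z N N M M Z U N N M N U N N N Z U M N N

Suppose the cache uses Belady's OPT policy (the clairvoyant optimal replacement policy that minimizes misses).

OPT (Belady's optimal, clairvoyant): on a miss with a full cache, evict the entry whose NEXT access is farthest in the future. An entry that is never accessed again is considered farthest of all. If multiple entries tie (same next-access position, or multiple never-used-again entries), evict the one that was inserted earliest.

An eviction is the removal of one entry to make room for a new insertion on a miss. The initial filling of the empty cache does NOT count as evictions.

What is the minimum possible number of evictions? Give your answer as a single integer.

Answer: 7

Derivation:
OPT (Belady) simulation (capacity=2):
  1. access Z: MISS. Cache: [Z]
  2. access Z: HIT. Next use of Z: step 7. Cache: [Z]
  3. access N: MISS. Cache: [Z N]
  4. access N: HIT. Next use of N: step 9. Cache: [Z N]
  5. access M: MISS, evict N (next use: step 9). Cache: [Z M]
  6. access M: HIT. Next use of M: step 11. Cache: [Z M]
  7. access Z: HIT. Next use of Z: step 17. Cache: [Z M]
  8. access U: MISS, evict Z (next use: step 17). Cache: [M U]
  9. access N: MISS, evict U (next use: step 13). Cache: [M N]
  10. access N: HIT. Next use of N: step 12. Cache: [M N]
  11. access M: HIT. Next use of M: step 19. Cache: [M N]
  12. access N: HIT. Next use of N: step 14. Cache: [M N]
  13. access U: MISS, evict M (next use: step 19). Cache: [N U]
  14. access N: HIT. Next use of N: step 15. Cache: [N U]
  15. access N: HIT. Next use of N: step 16. Cache: [N U]
  16. access N: HIT. Next use of N: step 20. Cache: [N U]
  17. access Z: MISS, evict N (next use: step 20). Cache: [U Z]
  18. access U: HIT. Next use of U: never. Cache: [U Z]
  19. access M: MISS, evict U (next use: never). Cache: [Z M]
  20. access N: MISS, evict Z (next use: never). Cache: [M N]
  21. access N: HIT. Next use of N: never. Cache: [M N]
Total: 12 hits, 9 misses, 7 evictions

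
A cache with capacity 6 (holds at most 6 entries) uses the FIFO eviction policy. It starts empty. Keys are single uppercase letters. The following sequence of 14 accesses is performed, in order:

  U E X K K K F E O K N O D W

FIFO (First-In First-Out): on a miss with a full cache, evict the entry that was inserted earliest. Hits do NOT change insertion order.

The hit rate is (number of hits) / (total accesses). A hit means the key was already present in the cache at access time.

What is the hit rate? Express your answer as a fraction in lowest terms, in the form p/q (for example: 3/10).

Answer: 5/14

Derivation:
FIFO simulation (capacity=6):
  1. access U: MISS. Cache (old->new): [U]
  2. access E: MISS. Cache (old->new): [U E]
  3. access X: MISS. Cache (old->new): [U E X]
  4. access K: MISS. Cache (old->new): [U E X K]
  5. access K: HIT. Cache (old->new): [U E X K]
  6. access K: HIT. Cache (old->new): [U E X K]
  7. access F: MISS. Cache (old->new): [U E X K F]
  8. access E: HIT. Cache (old->new): [U E X K F]
  9. access O: MISS. Cache (old->new): [U E X K F O]
  10. access K: HIT. Cache (old->new): [U E X K F O]
  11. access N: MISS, evict U. Cache (old->new): [E X K F O N]
  12. access O: HIT. Cache (old->new): [E X K F O N]
  13. access D: MISS, evict E. Cache (old->new): [X K F O N D]
  14. access W: MISS, evict X. Cache (old->new): [K F O N D W]
Total: 5 hits, 9 misses, 3 evictions

Hit rate = 5/14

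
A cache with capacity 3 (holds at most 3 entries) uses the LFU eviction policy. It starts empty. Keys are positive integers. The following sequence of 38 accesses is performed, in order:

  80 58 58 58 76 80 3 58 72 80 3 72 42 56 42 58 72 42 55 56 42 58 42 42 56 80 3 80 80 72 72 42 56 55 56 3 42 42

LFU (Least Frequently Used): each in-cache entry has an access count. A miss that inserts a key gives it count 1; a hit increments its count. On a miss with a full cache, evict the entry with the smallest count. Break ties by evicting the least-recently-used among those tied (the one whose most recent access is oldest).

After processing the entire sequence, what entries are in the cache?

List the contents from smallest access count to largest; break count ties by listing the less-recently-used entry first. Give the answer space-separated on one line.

Answer: 3 58 42

Derivation:
LFU simulation (capacity=3):
  1. access 80: MISS. Cache: [80(c=1)]
  2. access 58: MISS. Cache: [80(c=1) 58(c=1)]
  3. access 58: HIT, count now 2. Cache: [80(c=1) 58(c=2)]
  4. access 58: HIT, count now 3. Cache: [80(c=1) 58(c=3)]
  5. access 76: MISS. Cache: [80(c=1) 76(c=1) 58(c=3)]
  6. access 80: HIT, count now 2. Cache: [76(c=1) 80(c=2) 58(c=3)]
  7. access 3: MISS, evict 76(c=1). Cache: [3(c=1) 80(c=2) 58(c=3)]
  8. access 58: HIT, count now 4. Cache: [3(c=1) 80(c=2) 58(c=4)]
  9. access 72: MISS, evict 3(c=1). Cache: [72(c=1) 80(c=2) 58(c=4)]
  10. access 80: HIT, count now 3. Cache: [72(c=1) 80(c=3) 58(c=4)]
  11. access 3: MISS, evict 72(c=1). Cache: [3(c=1) 80(c=3) 58(c=4)]
  12. access 72: MISS, evict 3(c=1). Cache: [72(c=1) 80(c=3) 58(c=4)]
  13. access 42: MISS, evict 72(c=1). Cache: [42(c=1) 80(c=3) 58(c=4)]
  14. access 56: MISS, evict 42(c=1). Cache: [56(c=1) 80(c=3) 58(c=4)]
  15. access 42: MISS, evict 56(c=1). Cache: [42(c=1) 80(c=3) 58(c=4)]
  16. access 58: HIT, count now 5. Cache: [42(c=1) 80(c=3) 58(c=5)]
  17. access 72: MISS, evict 42(c=1). Cache: [72(c=1) 80(c=3) 58(c=5)]
  18. access 42: MISS, evict 72(c=1). Cache: [42(c=1) 80(c=3) 58(c=5)]
  19. access 55: MISS, evict 42(c=1). Cache: [55(c=1) 80(c=3) 58(c=5)]
  20. access 56: MISS, evict 55(c=1). Cache: [56(c=1) 80(c=3) 58(c=5)]
  21. access 42: MISS, evict 56(c=1). Cache: [42(c=1) 80(c=3) 58(c=5)]
  22. access 58: HIT, count now 6. Cache: [42(c=1) 80(c=3) 58(c=6)]
  23. access 42: HIT, count now 2. Cache: [42(c=2) 80(c=3) 58(c=6)]
  24. access 42: HIT, count now 3. Cache: [80(c=3) 42(c=3) 58(c=6)]
  25. access 56: MISS, evict 80(c=3). Cache: [56(c=1) 42(c=3) 58(c=6)]
  26. access 80: MISS, evict 56(c=1). Cache: [80(c=1) 42(c=3) 58(c=6)]
  27. access 3: MISS, evict 80(c=1). Cache: [3(c=1) 42(c=3) 58(c=6)]
  28. access 80: MISS, evict 3(c=1). Cache: [80(c=1) 42(c=3) 58(c=6)]
  29. access 80: HIT, count now 2. Cache: [80(c=2) 42(c=3) 58(c=6)]
  30. access 72: MISS, evict 80(c=2). Cache: [72(c=1) 42(c=3) 58(c=6)]
  31. access 72: HIT, count now 2. Cache: [72(c=2) 42(c=3) 58(c=6)]
  32. access 42: HIT, count now 4. Cache: [72(c=2) 42(c=4) 58(c=6)]
  33. access 56: MISS, evict 72(c=2). Cache: [56(c=1) 42(c=4) 58(c=6)]
  34. access 55: MISS, evict 56(c=1). Cache: [55(c=1) 42(c=4) 58(c=6)]
  35. access 56: MISS, evict 55(c=1). Cache: [56(c=1) 42(c=4) 58(c=6)]
  36. access 3: MISS, evict 56(c=1). Cache: [3(c=1) 42(c=4) 58(c=6)]
  37. access 42: HIT, count now 5. Cache: [3(c=1) 42(c=5) 58(c=6)]
  38. access 42: HIT, count now 6. Cache: [3(c=1) 58(c=6) 42(c=6)]
Total: 14 hits, 24 misses, 21 evictions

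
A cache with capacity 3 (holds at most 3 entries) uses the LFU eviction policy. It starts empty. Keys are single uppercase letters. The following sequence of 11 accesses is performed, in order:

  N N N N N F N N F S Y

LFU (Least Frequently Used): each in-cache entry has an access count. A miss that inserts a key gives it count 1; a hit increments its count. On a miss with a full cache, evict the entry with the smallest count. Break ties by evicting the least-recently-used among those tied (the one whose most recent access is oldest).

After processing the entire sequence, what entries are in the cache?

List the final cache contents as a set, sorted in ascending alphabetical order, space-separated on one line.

Answer: F N Y

Derivation:
LFU simulation (capacity=3):
  1. access N: MISS. Cache: [N(c=1)]
  2. access N: HIT, count now 2. Cache: [N(c=2)]
  3. access N: HIT, count now 3. Cache: [N(c=3)]
  4. access N: HIT, count now 4. Cache: [N(c=4)]
  5. access N: HIT, count now 5. Cache: [N(c=5)]
  6. access F: MISS. Cache: [F(c=1) N(c=5)]
  7. access N: HIT, count now 6. Cache: [F(c=1) N(c=6)]
  8. access N: HIT, count now 7. Cache: [F(c=1) N(c=7)]
  9. access F: HIT, count now 2. Cache: [F(c=2) N(c=7)]
  10. access S: MISS. Cache: [S(c=1) F(c=2) N(c=7)]
  11. access Y: MISS, evict S(c=1). Cache: [Y(c=1) F(c=2) N(c=7)]
Total: 7 hits, 4 misses, 1 evictions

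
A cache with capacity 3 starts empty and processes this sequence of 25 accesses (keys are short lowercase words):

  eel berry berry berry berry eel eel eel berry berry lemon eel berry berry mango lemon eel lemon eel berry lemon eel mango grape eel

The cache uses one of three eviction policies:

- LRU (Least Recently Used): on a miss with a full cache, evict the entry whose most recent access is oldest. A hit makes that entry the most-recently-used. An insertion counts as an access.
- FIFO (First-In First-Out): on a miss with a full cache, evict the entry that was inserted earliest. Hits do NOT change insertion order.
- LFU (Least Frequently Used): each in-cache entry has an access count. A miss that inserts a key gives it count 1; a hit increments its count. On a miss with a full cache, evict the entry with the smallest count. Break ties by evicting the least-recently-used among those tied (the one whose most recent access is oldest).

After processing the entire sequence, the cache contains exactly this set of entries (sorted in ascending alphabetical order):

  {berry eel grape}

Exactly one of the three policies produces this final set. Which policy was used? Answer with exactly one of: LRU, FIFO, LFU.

Simulating under each policy and comparing final sets:
  LRU: final set = {eel grape mango} -> differs
  FIFO: final set = {eel grape mango} -> differs
  LFU: final set = {berry eel grape} -> MATCHES target
Only LFU produces the target set.

Answer: LFU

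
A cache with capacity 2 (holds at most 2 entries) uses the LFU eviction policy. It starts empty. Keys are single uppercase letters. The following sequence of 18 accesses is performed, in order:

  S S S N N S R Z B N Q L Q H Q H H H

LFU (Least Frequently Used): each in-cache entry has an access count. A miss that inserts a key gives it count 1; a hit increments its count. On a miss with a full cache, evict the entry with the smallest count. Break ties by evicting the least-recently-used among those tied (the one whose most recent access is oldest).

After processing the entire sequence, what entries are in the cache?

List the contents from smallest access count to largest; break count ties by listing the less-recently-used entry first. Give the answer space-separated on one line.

Answer: H S

Derivation:
LFU simulation (capacity=2):
  1. access S: MISS. Cache: [S(c=1)]
  2. access S: HIT, count now 2. Cache: [S(c=2)]
  3. access S: HIT, count now 3. Cache: [S(c=3)]
  4. access N: MISS. Cache: [N(c=1) S(c=3)]
  5. access N: HIT, count now 2. Cache: [N(c=2) S(c=3)]
  6. access S: HIT, count now 4. Cache: [N(c=2) S(c=4)]
  7. access R: MISS, evict N(c=2). Cache: [R(c=1) S(c=4)]
  8. access Z: MISS, evict R(c=1). Cache: [Z(c=1) S(c=4)]
  9. access B: MISS, evict Z(c=1). Cache: [B(c=1) S(c=4)]
  10. access N: MISS, evict B(c=1). Cache: [N(c=1) S(c=4)]
  11. access Q: MISS, evict N(c=1). Cache: [Q(c=1) S(c=4)]
  12. access L: MISS, evict Q(c=1). Cache: [L(c=1) S(c=4)]
  13. access Q: MISS, evict L(c=1). Cache: [Q(c=1) S(c=4)]
  14. access H: MISS, evict Q(c=1). Cache: [H(c=1) S(c=4)]
  15. access Q: MISS, evict H(c=1). Cache: [Q(c=1) S(c=4)]
  16. access H: MISS, evict Q(c=1). Cache: [H(c=1) S(c=4)]
  17. access H: HIT, count now 2. Cache: [H(c=2) S(c=4)]
  18. access H: HIT, count now 3. Cache: [H(c=3) S(c=4)]
Total: 6 hits, 12 misses, 10 evictions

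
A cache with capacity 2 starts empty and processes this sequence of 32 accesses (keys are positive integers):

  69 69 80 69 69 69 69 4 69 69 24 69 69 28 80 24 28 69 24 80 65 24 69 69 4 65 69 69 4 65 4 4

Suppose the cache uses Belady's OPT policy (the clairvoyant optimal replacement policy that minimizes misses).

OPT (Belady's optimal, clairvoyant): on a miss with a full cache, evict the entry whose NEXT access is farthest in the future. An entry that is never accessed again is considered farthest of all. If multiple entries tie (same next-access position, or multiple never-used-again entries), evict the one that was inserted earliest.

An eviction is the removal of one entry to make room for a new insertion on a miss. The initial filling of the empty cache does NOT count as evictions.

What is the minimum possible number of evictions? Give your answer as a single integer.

OPT (Belady) simulation (capacity=2):
  1. access 69: MISS. Cache: [69]
  2. access 69: HIT. Next use of 69: step 4. Cache: [69]
  3. access 80: MISS. Cache: [69 80]
  4. access 69: HIT. Next use of 69: step 5. Cache: [69 80]
  5. access 69: HIT. Next use of 69: step 6. Cache: [69 80]
  6. access 69: HIT. Next use of 69: step 7. Cache: [69 80]
  7. access 69: HIT. Next use of 69: step 9. Cache: [69 80]
  8. access 4: MISS, evict 80 (next use: step 15). Cache: [69 4]
  9. access 69: HIT. Next use of 69: step 10. Cache: [69 4]
  10. access 69: HIT. Next use of 69: step 12. Cache: [69 4]
  11. access 24: MISS, evict 4 (next use: step 25). Cache: [69 24]
  12. access 69: HIT. Next use of 69: step 13. Cache: [69 24]
  13. access 69: HIT. Next use of 69: step 18. Cache: [69 24]
  14. access 28: MISS, evict 69 (next use: step 18). Cache: [24 28]
  15. access 80: MISS, evict 28 (next use: step 17). Cache: [24 80]
  16. access 24: HIT. Next use of 24: step 19. Cache: [24 80]
  17. access 28: MISS, evict 80 (next use: step 20). Cache: [24 28]
  18. access 69: MISS, evict 28 (next use: never). Cache: [24 69]
  19. access 24: HIT. Next use of 24: step 22. Cache: [24 69]
  20. access 80: MISS, evict 69 (next use: step 23). Cache: [24 80]
  21. access 65: MISS, evict 80 (next use: never). Cache: [24 65]
  22. access 24: HIT. Next use of 24: never. Cache: [24 65]
  23. access 69: MISS, evict 24 (next use: never). Cache: [65 69]
  24. access 69: HIT. Next use of 69: step 27. Cache: [65 69]
  25. access 4: MISS, evict 69 (next use: step 27). Cache: [65 4]
  26. access 65: HIT. Next use of 65: step 30. Cache: [65 4]
  27. access 69: MISS, evict 65 (next use: step 30). Cache: [4 69]
  28. access 69: HIT. Next use of 69: never. Cache: [4 69]
  29. access 4: HIT. Next use of 4: step 31. Cache: [4 69]
  30. access 65: MISS, evict 69 (next use: never). Cache: [4 65]
  31. access 4: HIT. Next use of 4: step 32. Cache: [4 65]
  32. access 4: HIT. Next use of 4: never. Cache: [4 65]
Total: 18 hits, 14 misses, 12 evictions

Answer: 12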